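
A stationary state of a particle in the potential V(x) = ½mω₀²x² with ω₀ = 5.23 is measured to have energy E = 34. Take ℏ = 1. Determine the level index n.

E_n = ℏω₀(n + ½) ⇒ n = E/(ℏω₀) − ½ = 34/5.23 − 0.5 = 6.001 → n = 6.

n = 6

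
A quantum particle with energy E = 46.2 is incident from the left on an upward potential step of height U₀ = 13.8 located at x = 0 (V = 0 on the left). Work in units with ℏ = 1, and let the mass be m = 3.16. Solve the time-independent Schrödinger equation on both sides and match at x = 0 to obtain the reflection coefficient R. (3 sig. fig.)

R = 0.00783

The wavenumbers are k₁ = √(2mE)/ℏ = 17.09 on the left and k₂ = √(2m(E − U₀))/ℏ = 14.31 on the right.
Matching ψ and ψ′ at x = 0 gives r = (k₁ − k₂)/(k₁ + k₂), so R = r² = 0.007828 and T = 1 − R = 0.9922.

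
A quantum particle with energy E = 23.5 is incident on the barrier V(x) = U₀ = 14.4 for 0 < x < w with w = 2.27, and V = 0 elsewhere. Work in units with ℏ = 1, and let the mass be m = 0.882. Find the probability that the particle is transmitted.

T = 0.975

Above the barrier the interior wavenumber is k₂ = √(2m(E − U₀))/ℏ = 4.007, giving phase k₂w = 9.095.
T = [1 + U₀² sin²(k₂w) / (4E(E − U₀))]⁻¹ = 1/1.025 = 0.975.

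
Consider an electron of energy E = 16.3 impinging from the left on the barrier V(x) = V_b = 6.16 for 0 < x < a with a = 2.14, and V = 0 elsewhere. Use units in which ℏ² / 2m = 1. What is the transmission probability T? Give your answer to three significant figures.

T = 0.985

E > V_b: inside the barrier k₂ = √(2m(E − V_b))/ℏ = 3.184, k₂a = 6.814.
T = [1 + V_b² sin²(k₂a) / (4E(E − V_b))]⁻¹ = 1/1.015 = 0.985.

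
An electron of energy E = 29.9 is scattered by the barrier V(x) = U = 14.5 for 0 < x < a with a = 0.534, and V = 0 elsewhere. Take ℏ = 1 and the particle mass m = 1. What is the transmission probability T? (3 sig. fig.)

Above the barrier the interior wavenumber is k₂ = √(2m(E − U))/ℏ = 5.550, giving phase k₂a = 2.964.
Matching at both interfaces gives T⁻¹ = 1 + U² sin²(k₂a) / [4E(E − U)] = 1.004, hence T = 0.996.

T = 0.996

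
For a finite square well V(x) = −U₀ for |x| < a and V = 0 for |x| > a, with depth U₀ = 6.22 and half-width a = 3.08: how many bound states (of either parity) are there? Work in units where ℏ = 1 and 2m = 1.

Define the well-strength parameter z₀ = (a/ℏ)√(2mU₀) = 3.08 × √(2·0.5·6.22) = 7.681.
A new bound state (alternating even/odd) appears each time z₀ passes a multiple of π/2, so N = ⌊2z₀/π⌋ + 1 = ⌊4.890⌋ + 1 = 5.

N = 5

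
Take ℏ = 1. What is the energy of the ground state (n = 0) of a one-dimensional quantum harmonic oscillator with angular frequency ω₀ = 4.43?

The oscillator eigenvalues are E_n = ℏω₀(n + ½), so E_0 = 4.43 × 0.5 = 2.215.

E = 2.22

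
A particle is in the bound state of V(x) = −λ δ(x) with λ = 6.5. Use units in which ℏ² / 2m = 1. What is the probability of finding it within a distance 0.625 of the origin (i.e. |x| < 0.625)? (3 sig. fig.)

P = 0.983

The normalised bound state is ψ = √κ e^{−κ|x|} with κ = mλ/ℏ² = 3.250.
P(|x| < d) = ∫_{−d}^{d} κ e^{−2κ|x|} dx = 1 − e^{−2κd} = 1 − e^{−4.063} = 0.9828.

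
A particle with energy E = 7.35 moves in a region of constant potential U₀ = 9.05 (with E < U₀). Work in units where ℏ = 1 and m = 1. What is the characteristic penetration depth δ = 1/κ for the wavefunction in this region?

δ = 0.542

Since E < U₀ the TISE in this region is ψ'' = κ²ψ with κ = √(2m(U₀ − E))/ℏ.
κ = √(2 × 1 × 1.7) = 1.844. The penetration depth is δ = 1/κ = 0.542.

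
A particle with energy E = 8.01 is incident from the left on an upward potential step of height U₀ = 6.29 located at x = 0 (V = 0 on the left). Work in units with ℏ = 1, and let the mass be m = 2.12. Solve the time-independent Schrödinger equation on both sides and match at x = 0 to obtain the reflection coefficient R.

The wavenumbers are k₁ = √(2mE)/ℏ = 5.828 on the left and k₂ = √(2m(E − U₀))/ℏ = 2.701 on the right.
Continuity of ψ and ψ′ at the step yields the reflection amplitude r = (k₁ − k₂)/(k₁ + k₂) = 0.3667; thus R = |r|² = 0.1345, T = 0.8655.

R = 0.134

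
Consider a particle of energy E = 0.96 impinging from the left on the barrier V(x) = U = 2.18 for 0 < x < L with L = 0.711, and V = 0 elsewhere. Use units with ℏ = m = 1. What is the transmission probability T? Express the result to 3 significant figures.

T = 0.350

E < U: inside the barrier ψ ∝ e^{±κx} with κ = √(2m(U − E))/ℏ = 1.562.
κL = 1.111, sinh(κL) = 1.353.
The exact tunnelling result is T⁻¹ = 1 + U² sinh²(κL) / [4E(U − E)] = 2.858, so T = 0.350.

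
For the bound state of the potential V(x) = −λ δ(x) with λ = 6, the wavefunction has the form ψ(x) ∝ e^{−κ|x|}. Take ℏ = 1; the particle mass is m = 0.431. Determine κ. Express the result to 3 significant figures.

κ = 2.59

Integrating the TISE across x = 0 gives the cusp condition ψ'(0⁺) − ψ'(0⁻) = −(2mλ/ℏ²)ψ(0).
With ψ ∝ e^{−κ|x|} this yields −2κ = −2mλ/ℏ², so κ = mλ/ℏ² = 2.586.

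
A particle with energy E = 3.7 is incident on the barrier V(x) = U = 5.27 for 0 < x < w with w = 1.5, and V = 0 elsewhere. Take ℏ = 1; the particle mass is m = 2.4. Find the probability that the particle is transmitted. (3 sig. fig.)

Since E < U the interior solution is evanescent with decay constant κ = √(2m(U − E))/ℏ = 2.745.
κw = 4.118, sinh(κw) = 30.70.
The exact tunnelling result is T⁻¹ = 1 + U² sinh²(κw) / [4E(U − E)] = 1128, so T = 0.000887.

T = 0.000887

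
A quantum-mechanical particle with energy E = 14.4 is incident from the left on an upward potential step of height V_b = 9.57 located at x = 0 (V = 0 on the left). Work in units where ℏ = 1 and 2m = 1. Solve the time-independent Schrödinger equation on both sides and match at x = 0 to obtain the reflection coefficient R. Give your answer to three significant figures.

On each side the TISE gives plane waves with k = √(2m(E − V))/ℏ: k₁ = √(2·½·14.4) = 3.795, k₂ = √(2·½·4.83) = 2.198.
Matching ψ and ψ′ at x = 0 gives r = (k₁ − k₂)/(k₁ + k₂), so R = r² = 0.07102 and T = 1 − R = 0.9290.

R = 0.0710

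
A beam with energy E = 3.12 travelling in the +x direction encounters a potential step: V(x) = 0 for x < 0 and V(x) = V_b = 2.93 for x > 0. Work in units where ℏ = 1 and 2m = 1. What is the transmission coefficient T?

On each side the TISE gives plane waves with k = √(2m(E − V))/ℏ: k₁ = √(2·½·3.12) = 1.766, k₂ = √(2·½·0.19) = 0.4359.
Continuity of ψ and ψ′ at the step yields the reflection amplitude r = (k₁ − k₂)/(k₁ + k₂) = 0.6041; thus R = |r|² = 0.3650, T = 0.6350.

T = 0.635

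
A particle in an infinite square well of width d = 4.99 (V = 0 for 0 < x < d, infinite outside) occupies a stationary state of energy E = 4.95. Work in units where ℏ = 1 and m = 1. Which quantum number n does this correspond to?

From E_n = n²π²ℏ²/(2md²) invert to n = √(2md²E)/(πℏ).
n = (4.99/π) × √(2 × 1 × 4.95) = 4.998 → n = 5.

n = 5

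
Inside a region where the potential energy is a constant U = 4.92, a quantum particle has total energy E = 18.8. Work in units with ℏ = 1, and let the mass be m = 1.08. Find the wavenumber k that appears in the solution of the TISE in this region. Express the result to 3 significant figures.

With E > U the solution is oscillatory, ψ ∝ e^{±ikx} with k = √(2m(E − U))/ℏ.
k = √(2 × 1.08 × 13.88) = 5.475.

k = 5.48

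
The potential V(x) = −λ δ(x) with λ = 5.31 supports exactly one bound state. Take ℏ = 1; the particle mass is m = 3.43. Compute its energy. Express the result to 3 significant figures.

E = -48.4

The bound state is ψ(x) = √κ e^{−κ|x|}. The derivative jump ψ'(0⁺) − ψ'(0⁻) = −(2mλ/ℏ²)ψ(0) fixes κ = mλ/ℏ² = 18.21.
Then E = −ℏ²κ²/(2m) = −mλ²/(2ℏ²) = -48.36.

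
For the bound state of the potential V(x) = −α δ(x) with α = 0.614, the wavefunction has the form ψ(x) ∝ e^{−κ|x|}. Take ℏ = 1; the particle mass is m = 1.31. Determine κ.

κ = 0.804

Integrating the TISE across x = 0 gives the cusp condition ψ'(0⁺) − ψ'(0⁻) = −(2mα/ℏ²)ψ(0).
With ψ ∝ e^{−κ|x|} this yields −2κ = −2mα/ℏ², so κ = mα/ℏ² = 0.8043.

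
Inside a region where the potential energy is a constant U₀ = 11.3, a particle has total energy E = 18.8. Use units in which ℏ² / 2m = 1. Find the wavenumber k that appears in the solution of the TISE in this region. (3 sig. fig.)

With E > U₀ the solution is oscillatory, ψ ∝ e^{±ikx} with k = √(2m(E − U₀))/ℏ.
k = √(2 × 0.5 × 7.5) = 2.739.

k = 2.74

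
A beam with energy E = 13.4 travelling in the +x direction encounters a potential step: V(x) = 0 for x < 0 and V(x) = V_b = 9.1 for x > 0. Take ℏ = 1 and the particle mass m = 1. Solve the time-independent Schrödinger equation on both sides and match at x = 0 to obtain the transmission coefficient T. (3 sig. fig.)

T = 0.923

The wavenumbers are k₁ = √(2mE)/ℏ = 5.177 on the left and k₂ = √(2m(E − V_b))/ℏ = 2.933 on the right.
Matching ψ and ψ′ at x = 0 gives r = (k₁ − k₂)/(k₁ + k₂), so R = r² = 0.07659 and T = 1 − R = 0.9234.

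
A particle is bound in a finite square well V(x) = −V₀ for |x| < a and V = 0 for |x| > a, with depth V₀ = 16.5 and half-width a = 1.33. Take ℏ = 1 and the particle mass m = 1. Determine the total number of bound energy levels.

Define the well-strength parameter z₀ = (a/ℏ)√(2mV₀) = 1.33 × √(2·1·16.5) = 7.640.
A new bound state (alternating even/odd) appears each time z₀ passes a multiple of π/2, so N = ⌊2z₀/π⌋ + 1 = ⌊4.864⌋ + 1 = 5.

N = 5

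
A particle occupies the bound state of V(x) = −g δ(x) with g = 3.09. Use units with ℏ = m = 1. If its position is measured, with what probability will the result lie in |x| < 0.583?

P = 0.973

The normalised bound state is ψ = √κ e^{−κ|x|} with κ = mg/ℏ² = 3.090.
P(|x| < d) = ∫_{−d}^{d} κ e^{−2κ|x|} dx = 1 − e^{−2κd} = 1 − e^{−3.603} = 0.9728.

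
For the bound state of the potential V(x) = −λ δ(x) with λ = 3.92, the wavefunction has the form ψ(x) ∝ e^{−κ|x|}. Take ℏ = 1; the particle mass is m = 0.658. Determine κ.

κ = 2.58

Integrating the TISE across x = 0 gives the cusp condition ψ'(0⁺) − ψ'(0⁻) = −(2mλ/ℏ²)ψ(0).
With ψ ∝ e^{−κ|x|} this yields −2κ = −2mλ/ℏ², so κ = mλ/ℏ² = 2.579.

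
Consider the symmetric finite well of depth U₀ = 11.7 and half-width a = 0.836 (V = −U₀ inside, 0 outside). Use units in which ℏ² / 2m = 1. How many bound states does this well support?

Define the well-strength parameter z₀ = (a/ℏ)√(2mU₀) = 0.836 × √(2·0.5·11.7) = 2.860.
The even/odd transcendental equations gain one root per π/2 in z₀, giving N = 1 + ⌊2z₀/π⌋ = 1 + ⌊1.820⌋ = 2.

N = 2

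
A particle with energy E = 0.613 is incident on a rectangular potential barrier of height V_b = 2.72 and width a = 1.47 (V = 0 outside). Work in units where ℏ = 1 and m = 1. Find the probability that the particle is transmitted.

Since E < V_b the interior solution is evanescent with decay constant κ = √(2m(V_b − E))/ℏ = 2.053.
κa = 3.018, sinh(κa) = 10.20.
The exact tunnelling result is T⁻¹ = 1 + V_b² sinh²(κa) / [4E(V_b − E)] = 149.9, so T = 0.00667.

T = 0.00667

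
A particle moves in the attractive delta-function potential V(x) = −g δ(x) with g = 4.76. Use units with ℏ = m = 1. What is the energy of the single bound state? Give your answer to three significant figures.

For x ≠ 0 the bound state is ψ ∝ e^{−κ|x|}; integrating the TISE across the delta gives the cusp condition 2κ = 2mg/ℏ², so κ = 4.760.
Then E = −ℏ²κ²/(2m) = −mg²/(2ℏ²) = -11.33.

E = -11.3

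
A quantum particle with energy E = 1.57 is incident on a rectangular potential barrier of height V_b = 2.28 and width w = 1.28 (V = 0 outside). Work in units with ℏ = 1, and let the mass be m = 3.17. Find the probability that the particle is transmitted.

E < V_b: inside the barrier ψ ∝ e^{±κx} with κ = √(2m(V_b − E))/ℏ = 2.122.
κw = 2.716, sinh(κw) = 7.525.
The exact tunnelling result is T⁻¹ = 1 + V_b² sinh²(κw) / [4E(V_b − E)] = 67.01, so T = 0.0149.

T = 0.0149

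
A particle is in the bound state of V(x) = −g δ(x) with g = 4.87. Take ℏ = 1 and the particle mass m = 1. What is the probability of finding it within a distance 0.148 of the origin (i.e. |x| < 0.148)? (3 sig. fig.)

P = 0.763

The normalised bound state is ψ = √κ e^{−κ|x|} with κ = mg/ℏ² = 4.870.
P(|x| < d) = ∫_{−d}^{d} κ e^{−2κ|x|} dx = 1 − e^{−2κd} = 1 − e^{−1.442} = 0.7634.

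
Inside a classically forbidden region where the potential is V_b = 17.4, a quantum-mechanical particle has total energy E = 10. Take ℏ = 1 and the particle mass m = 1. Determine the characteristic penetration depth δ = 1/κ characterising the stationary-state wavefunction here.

Since E < V_b the TISE in this region is ψ'' = κ²ψ with κ = √(2m(V_b − E))/ℏ.
κ = √(2 × 1 × 7.4) = 3.847. The penetration depth is δ = 1/κ = 0.260.

δ = 0.260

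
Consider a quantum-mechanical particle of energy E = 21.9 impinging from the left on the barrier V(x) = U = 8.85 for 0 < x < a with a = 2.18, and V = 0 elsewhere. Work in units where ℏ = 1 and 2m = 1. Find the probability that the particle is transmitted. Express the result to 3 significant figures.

T = 0.936

Above the barrier the interior wavenumber is k₂ = √(2m(E − U))/ℏ = 3.612, giving phase k₂a = 7.875.
T = [1 + U² sin²(k₂a) / (4E(E − U))]⁻¹ = 1/1.068 = 0.936.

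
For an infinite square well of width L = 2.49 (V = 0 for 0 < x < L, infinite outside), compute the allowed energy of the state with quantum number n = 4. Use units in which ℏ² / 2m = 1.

E = 25.5

Requiring ψ(0) = ψ(L) = 0 quantises k = nπ/L, hence E_n = ℏ²k²/2m = n²π²ℏ²/(2mL²).
E_4 = 4² × π² / (2 × 0.5 × 2.49²) = 25.47.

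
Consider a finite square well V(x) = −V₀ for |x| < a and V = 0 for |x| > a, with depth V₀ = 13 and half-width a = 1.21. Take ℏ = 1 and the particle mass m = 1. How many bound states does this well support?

N = 4

Define the well-strength parameter z₀ = (a/ℏ)√(2mV₀) = 1.21 × √(2·1·13) = 6.170.
The even/odd transcendental equations gain one root per π/2 in z₀, giving N = 1 + ⌊2z₀/π⌋ = 1 + ⌊3.928⌋ = 4.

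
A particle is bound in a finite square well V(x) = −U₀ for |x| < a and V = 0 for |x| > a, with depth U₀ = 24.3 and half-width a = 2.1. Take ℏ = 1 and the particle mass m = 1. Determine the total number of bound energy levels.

N = 10

The dimensionless depth is z₀ = a√(2mU₀)/ℏ = 2.1 × √(48.60) = 14.64.
A new bound state (alternating even/odd) appears each time z₀ passes a multiple of π/2, so N = ⌊2z₀/π⌋ + 1 = ⌊9.320⌋ + 1 = 10.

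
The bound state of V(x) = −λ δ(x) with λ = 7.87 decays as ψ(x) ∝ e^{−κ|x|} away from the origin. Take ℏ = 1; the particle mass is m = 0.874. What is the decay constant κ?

κ = 6.88

Integrating the TISE across x = 0 gives the cusp condition ψ'(0⁺) − ψ'(0⁻) = −(2mλ/ℏ²)ψ(0).
With ψ ∝ e^{−κ|x|} this yields −2κ = −2mλ/ℏ², so κ = mλ/ℏ² = 6.878.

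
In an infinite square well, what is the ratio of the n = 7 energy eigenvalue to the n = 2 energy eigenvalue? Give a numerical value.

E_n = n²π²ℏ²/(2mL²) so the ratio is n₂²/n₁² = 49/4 = 12.25.

12.25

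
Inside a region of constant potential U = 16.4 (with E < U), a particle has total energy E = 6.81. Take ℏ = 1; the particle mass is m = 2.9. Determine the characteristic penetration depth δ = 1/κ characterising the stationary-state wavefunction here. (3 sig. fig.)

δ = 0.134

Since E < U the TISE in this region is ψ'' = κ²ψ with κ = √(2m(U − E))/ℏ.
κ = √(2 × 2.9 × 9.59) = 7.458. The penetration depth is δ = 1/κ = 0.134.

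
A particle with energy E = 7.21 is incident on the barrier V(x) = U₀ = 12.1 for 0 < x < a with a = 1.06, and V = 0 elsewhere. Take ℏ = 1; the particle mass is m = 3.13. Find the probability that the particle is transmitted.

T = 0.0000310

E < U₀: inside the barrier ψ ∝ e^{±κx} with κ = √(2m(U₀ − E))/ℏ = 5.533.
κa = 5.865, sinh(κa) = 176.2.
The exact tunnelling result is T⁻¹ = 1 + U₀² sinh²(κa) / [4E(U₀ − E)] = 32230, so T = 0.0000310.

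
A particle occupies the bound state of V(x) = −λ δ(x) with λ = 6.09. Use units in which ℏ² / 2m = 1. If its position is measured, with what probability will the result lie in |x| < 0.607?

The normalised bound state is ψ = √κ e^{−κ|x|} with κ = mλ/ℏ² = 3.045.
P(|x| < d) = ∫_{−d}^{d} κ e^{−2κ|x|} dx = 1 − e^{−2κd} = 1 − e^{−3.697} = 0.9752.

P = 0.975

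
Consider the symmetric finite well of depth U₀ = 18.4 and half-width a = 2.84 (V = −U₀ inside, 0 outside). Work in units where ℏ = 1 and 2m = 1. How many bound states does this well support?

Define the well-strength parameter z₀ = (a/ℏ)√(2mU₀) = 2.84 × √(2·0.5·18.4) = 12.18.
A new bound state (alternating even/odd) appears each time z₀ passes a multiple of π/2, so N = ⌊2z₀/π⌋ + 1 = ⌊7.755⌋ + 1 = 8.

N = 8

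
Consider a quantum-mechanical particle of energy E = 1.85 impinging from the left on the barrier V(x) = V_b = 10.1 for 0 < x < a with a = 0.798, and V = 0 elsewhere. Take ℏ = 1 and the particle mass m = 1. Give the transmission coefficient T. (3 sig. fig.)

E < V_b: inside the barrier ψ ∝ e^{±κx} with κ = √(2m(V_b − E))/ℏ = 4.062.
κa = 3.241, sinh(κa) = 12.77.
Matching ψ, ψ′ at both faces gives T = [1 + V_b² sinh²(κa) / (4E(V_b − E))]⁻¹ = 1/273.3 = 0.00366.

T = 0.00366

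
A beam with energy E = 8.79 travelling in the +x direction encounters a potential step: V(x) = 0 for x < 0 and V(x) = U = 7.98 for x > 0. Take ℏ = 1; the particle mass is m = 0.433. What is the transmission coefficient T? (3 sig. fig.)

T = 0.715

On each side the TISE gives plane waves with k = √(2m(E − V))/ℏ: k₁ = √(2·0.433·8.79) = 2.759, k₂ = √(2·0.433·0.81) = 0.8375.
Matching ψ and ψ′ at x = 0 gives r = (k₁ − k₂)/(k₁ + k₂), so R = r² = 0.2854 and T = 1 − R = 0.7146.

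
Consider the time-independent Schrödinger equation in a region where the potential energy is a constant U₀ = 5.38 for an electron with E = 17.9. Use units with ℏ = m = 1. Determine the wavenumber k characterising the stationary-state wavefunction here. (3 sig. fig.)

With E > U₀ the solution is oscillatory, ψ ∝ e^{±ikx} with k = √(2m(E − U₀))/ℏ.
k = √(2 × 1 × 12.52) = 5.004.

k = 5.00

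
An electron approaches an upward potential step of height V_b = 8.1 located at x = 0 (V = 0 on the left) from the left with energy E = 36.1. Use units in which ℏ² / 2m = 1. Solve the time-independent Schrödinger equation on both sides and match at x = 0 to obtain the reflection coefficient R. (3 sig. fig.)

On each side the TISE gives plane waves with k = √(2m(E − V))/ℏ: k₁ = √(2·½·36.1) = 6.008, k₂ = √(2·½·28) = 5.292.
Matching ψ and ψ′ at x = 0 gives r = (k₁ − k₂)/(k₁ + k₂), so R = r² = 0.004024 and T = 1 − R = 0.9960.

R = 0.00402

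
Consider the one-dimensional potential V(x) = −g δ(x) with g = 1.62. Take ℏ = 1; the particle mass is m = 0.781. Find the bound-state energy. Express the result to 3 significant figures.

E = -1.02

The bound state is ψ(x) = √κ e^{−κ|x|}. The derivative jump ψ'(0⁺) − ψ'(0⁻) = −(2mg/ℏ²)ψ(0) fixes κ = mg/ℏ² = 1.265.
Then E = −ℏ²κ²/(2m) = −mg²/(2ℏ²) = -1.025.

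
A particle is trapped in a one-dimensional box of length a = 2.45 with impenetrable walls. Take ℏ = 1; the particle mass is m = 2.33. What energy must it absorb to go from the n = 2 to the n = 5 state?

E_n = n²π²ℏ²/(2ma²), so ΔE = (5² − 2²) π²ℏ²/(2ma²).
ΔE = 21 × π² / (2 × 2.33 × 2.45²) = 7.410.

ΔE = 7.41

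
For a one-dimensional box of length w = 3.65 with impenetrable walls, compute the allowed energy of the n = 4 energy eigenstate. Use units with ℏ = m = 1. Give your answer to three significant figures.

E = 5.93

The infinite-well eigenfunctions ψ_n = √(2/w) sin(nπx/w) vanish at both walls, giving E_n = n²π²ℏ²/(2mw²).
E_4 = 4² × π² / (2 × 1 × 3.65²) = 5.927.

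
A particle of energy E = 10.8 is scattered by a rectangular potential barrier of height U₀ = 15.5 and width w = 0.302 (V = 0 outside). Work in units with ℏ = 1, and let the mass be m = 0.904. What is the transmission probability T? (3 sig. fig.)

Since E < U₀ the interior solution is evanescent with decay constant κ = √(2m(U₀ − E))/ℏ = 2.915.
κw = 0.8803, sinh(κw) = 0.9986.
Matching ψ, ψ′ at both faces gives T = [1 + U₀² sinh²(κw) / (4E(U₀ − E))]⁻¹ = 1/2.180 = 0.459.

T = 0.459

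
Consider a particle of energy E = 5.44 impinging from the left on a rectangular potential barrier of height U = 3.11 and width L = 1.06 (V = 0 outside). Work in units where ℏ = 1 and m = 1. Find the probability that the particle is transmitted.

T = 0.902

E > U: inside the barrier k₂ = √(2m(E − U))/ℏ = 2.159, k₂L = 2.288.
Matching at both interfaces gives T⁻¹ = 1 + U² sin²(k₂L) / [4E(E − U)] = 1.108, hence T = 0.902.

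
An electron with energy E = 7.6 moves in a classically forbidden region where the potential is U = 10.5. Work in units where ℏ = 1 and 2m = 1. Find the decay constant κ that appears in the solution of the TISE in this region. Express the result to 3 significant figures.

κ = 1.70

Since E < U the TISE in this region is ψ'' = κ²ψ with κ = √(2m(U − E))/ℏ.
κ = √(2 × 0.5 × 2.9) = 1.703.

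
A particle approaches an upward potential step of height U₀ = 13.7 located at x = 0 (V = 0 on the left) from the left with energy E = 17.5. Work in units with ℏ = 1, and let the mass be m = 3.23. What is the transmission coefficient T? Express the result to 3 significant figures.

T = 0.867

On each side the TISE gives plane waves with k = √(2m(E − V))/ℏ: k₁ = √(2·3.23·17.5) = 10.63, k₂ = √(2·3.23·3.8) = 4.955.
Matching ψ and ψ′ at x = 0 gives r = (k₁ − k₂)/(k₁ + k₂), so R = r² = 0.1327 and T = 1 − R = 0.8673.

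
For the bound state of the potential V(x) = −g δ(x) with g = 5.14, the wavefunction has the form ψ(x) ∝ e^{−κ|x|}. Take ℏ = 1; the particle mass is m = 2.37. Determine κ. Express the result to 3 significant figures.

Integrate −(ℏ²/2m)ψ'' − gδ(x)ψ = Eψ from −ε to +ε: the ψ'' term gives ψ'(0⁺) − ψ'(0⁻) and the δ term gives −(2mg/ℏ²)ψ(0).
With ψ ∝ e^{−κ|x|} this yields −2κ = −2mg/ℏ², so κ = mg/ℏ² = 12.18.

κ = 12.2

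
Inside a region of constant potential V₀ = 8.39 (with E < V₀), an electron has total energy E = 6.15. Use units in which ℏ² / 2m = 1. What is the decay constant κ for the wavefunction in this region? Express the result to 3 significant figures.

Since E < V₀ the TISE in this region is ψ'' = κ²ψ with κ = √(2m(V₀ − E))/ℏ.
κ = √(2 × 0.5 × 2.24) = 1.497.

κ = 1.50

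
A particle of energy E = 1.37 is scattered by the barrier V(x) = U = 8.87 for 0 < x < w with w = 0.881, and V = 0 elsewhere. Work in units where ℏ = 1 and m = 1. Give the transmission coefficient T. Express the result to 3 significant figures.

T = 0.00227

E < U: inside the barrier ψ ∝ e^{±κx} with κ = √(2m(U − E))/ℏ = 3.873.
κw = 3.412, sinh(κw) = 15.15.
The exact tunnelling result is T⁻¹ = 1 + U² sinh²(κw) / [4E(U − E)] = 440.2, so T = 0.00227.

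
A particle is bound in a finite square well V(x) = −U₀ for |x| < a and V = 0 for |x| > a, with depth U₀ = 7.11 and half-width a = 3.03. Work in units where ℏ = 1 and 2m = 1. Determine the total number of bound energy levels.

N = 6

The dimensionless depth is z₀ = a√(2mU₀)/ℏ = 3.03 × √(7.110) = 8.079.
A new bound state (alternating even/odd) appears each time z₀ passes a multiple of π/2, so N = ⌊2z₀/π⌋ + 1 = ⌊5.143⌋ + 1 = 6.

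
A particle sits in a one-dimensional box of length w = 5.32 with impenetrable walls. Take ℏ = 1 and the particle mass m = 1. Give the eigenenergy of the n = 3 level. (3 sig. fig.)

The infinite-well eigenfunctions ψ_n = √(2/w) sin(nπx/w) vanish at both walls, giving E_n = n²π²ℏ²/(2mw²).
E_3 = 3² × π² / (2 × 1 × 5.32²) = 1.569.

E = 1.57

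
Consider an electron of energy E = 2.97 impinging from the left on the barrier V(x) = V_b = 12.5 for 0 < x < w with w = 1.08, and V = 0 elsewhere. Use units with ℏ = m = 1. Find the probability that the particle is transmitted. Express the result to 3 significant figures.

T = 0.000233

Since E < V_b the interior solution is evanescent with decay constant κ = √(2m(V_b − E))/ℏ = 4.366.
κw = 4.715, sinh(κw) = 55.80.
Matching ψ, ψ′ at both faces gives T = [1 + V_b² sinh²(κw) / (4E(V_b − E))]⁻¹ = 1/4298 = 0.000233.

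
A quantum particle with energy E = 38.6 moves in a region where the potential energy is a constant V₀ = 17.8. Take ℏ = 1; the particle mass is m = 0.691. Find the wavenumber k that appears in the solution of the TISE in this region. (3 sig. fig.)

k = 5.36

With E > V₀ the solution is oscillatory, ψ ∝ e^{±ikx} with k = √(2m(E − V₀))/ℏ.
k = √(2 × 0.691 × 20.8) = 5.361.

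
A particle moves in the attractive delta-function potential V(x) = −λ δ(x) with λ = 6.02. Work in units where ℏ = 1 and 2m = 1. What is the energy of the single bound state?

E = -9.06

The bound state is ψ(x) = √κ e^{−κ|x|}. The derivative jump ψ'(0⁺) − ψ'(0⁻) = −(2mλ/ℏ²)ψ(0) fixes κ = mλ/ℏ² = 3.010.
Then E = −ℏ²κ²/(2m) = −mλ²/(2ℏ²) = -9.060.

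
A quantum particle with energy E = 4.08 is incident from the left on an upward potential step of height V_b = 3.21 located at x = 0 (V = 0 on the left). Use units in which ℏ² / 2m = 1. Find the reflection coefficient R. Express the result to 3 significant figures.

On each side the TISE gives plane waves with k = √(2m(E − V))/ℏ: k₁ = √(2·½·4.08) = 2.020, k₂ = √(2·½·0.87) = 0.9327.
Matching ψ and ψ′ at x = 0 gives r = (k₁ − k₂)/(k₁ + k₂), so R = r² = 0.1356 and T = 1 − R = 0.8644.

R = 0.136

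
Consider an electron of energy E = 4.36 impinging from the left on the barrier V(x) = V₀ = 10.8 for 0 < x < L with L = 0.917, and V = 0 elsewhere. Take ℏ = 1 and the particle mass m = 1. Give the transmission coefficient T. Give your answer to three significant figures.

E < V₀: inside the barrier ψ ∝ e^{±κx} with κ = √(2m(V₀ − E))/ℏ = 3.589.
κL = 3.291, sinh(κL) = 13.42.
The exact tunnelling result is T⁻¹ = 1 + V₀² sinh²(κL) / [4E(V₀ − E)] = 187.9, so T = 0.00532.

T = 0.00532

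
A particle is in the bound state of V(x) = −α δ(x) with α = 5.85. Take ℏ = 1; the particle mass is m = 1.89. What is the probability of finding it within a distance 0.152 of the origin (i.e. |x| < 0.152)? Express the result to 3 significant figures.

The normalised bound state is ψ = √κ e^{−κ|x|} with κ = mα/ℏ² = 11.06.
P(|x| < d) = ∫_{−d}^{d} κ e^{−2κ|x|} dx = 1 − e^{−2κd} = 1 − e^{−3.361} = 0.9653.

P = 0.965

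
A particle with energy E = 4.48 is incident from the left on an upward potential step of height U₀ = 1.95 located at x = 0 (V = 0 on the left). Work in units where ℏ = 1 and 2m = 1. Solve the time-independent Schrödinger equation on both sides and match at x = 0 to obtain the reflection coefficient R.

R = 0.0201

The wavenumbers are k₁ = √(2mE)/ℏ = 2.117 on the left and k₂ = √(2m(E − U₀))/ℏ = 1.591 on the right.
Continuity of ψ and ψ′ at the step yields the reflection amplitude r = (k₁ − k₂)/(k₁ + k₂) = 0.1419; thus R = |r|² = 0.02013, T = 0.9799.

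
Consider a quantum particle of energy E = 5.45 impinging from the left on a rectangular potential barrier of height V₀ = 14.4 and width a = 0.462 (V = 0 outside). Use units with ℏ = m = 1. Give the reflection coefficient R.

E < V₀: inside the barrier ψ ∝ e^{±κx} with κ = √(2m(V₀ − E))/ℏ = 4.231.
κa = 1.955, sinh(κa) = 3.460.
Matching ψ, ψ′ at both faces gives T = [1 + V₀² sinh²(κa) / (4E(V₀ − E))]⁻¹ = 1/13.72 = 0.0729.
R = 1 − T = 0.927.

R = 0.927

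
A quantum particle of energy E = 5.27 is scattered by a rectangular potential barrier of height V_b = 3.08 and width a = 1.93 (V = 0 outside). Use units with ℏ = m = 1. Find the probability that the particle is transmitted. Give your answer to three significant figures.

T = 0.888

E > V_b: inside the barrier k₂ = √(2m(E − V_b))/ℏ = 2.093, k₂a = 4.039.
T = [1 + V_b² sin²(k₂a) / (4E(E − V_b))]⁻¹ = 1/1.126 = 0.888.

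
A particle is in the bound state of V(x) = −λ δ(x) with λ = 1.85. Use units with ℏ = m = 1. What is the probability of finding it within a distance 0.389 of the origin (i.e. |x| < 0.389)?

The normalised bound state is ψ = √κ e^{−κ|x|} with κ = mλ/ℏ² = 1.850.
P(|x| < d) = ∫_{−d}^{d} κ e^{−2κ|x|} dx = 1 − e^{−2κd} = 1 − e^{−1.439} = 0.7629.

P = 0.763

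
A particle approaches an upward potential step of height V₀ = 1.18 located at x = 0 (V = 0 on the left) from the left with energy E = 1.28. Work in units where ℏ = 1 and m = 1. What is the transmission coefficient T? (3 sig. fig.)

The wavenumbers are k₁ = √(2mE)/ℏ = 1.600 on the left and k₂ = √(2m(E − V₀))/ℏ = 0.4472 on the right.
Continuity of ψ and ψ′ at the step yields the reflection amplitude r = (k₁ − k₂)/(k₁ + k₂) = 0.5631; thus R = |r|² = 0.3171, T = 0.6829.

T = 0.683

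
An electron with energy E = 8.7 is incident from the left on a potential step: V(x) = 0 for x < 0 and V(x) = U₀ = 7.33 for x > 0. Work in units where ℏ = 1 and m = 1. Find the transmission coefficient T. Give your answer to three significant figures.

T = 0.814

On each side the TISE gives plane waves with k = √(2m(E − V))/ℏ: k₁ = √(2·1·8.7) = 4.171, k₂ = √(2·1·1.37) = 1.655.
Matching ψ and ψ′ at x = 0 gives r = (k₁ − k₂)/(k₁ + k₂), so R = r² = 0.1865 and T = 1 − R = 0.8135.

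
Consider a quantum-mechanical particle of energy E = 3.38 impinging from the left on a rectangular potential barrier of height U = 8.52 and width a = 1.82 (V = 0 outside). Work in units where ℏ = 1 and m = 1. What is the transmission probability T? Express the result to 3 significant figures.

T = 0.0000327

E < U: inside the barrier ψ ∝ e^{±κx} with κ = √(2m(U − E))/ℏ = 3.206.
κa = 5.835, sinh(κa) = 171.1.
The exact tunnelling result is T⁻¹ = 1 + U² sinh²(κa) / [4E(U − E)] = 30580, so T = 0.0000327.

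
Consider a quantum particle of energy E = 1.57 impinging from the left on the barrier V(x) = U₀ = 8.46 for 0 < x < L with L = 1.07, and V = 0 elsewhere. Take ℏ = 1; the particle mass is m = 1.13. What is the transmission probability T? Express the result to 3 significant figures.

T = 0.000520

Since E < U₀ the interior solution is evanescent with decay constant κ = √(2m(U₀ − E))/ℏ = 3.946.
κL = 4.222, sinh(κL) = 34.09.
Matching ψ, ψ′ at both faces gives T = [1 + U₀² sinh²(κL) / (4E(U₀ − E))]⁻¹ = 1/1923 = 0.000520.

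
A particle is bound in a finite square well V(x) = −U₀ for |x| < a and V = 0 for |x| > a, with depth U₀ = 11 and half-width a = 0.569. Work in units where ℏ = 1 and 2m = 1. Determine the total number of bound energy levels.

The dimensionless depth is z₀ = a√(2mU₀)/ℏ = 0.569 × √(11.00) = 1.887.
A new bound state (alternating even/odd) appears each time z₀ passes a multiple of π/2, so N = ⌊2z₀/π⌋ + 1 = ⌊1.201⌋ + 1 = 2.

N = 2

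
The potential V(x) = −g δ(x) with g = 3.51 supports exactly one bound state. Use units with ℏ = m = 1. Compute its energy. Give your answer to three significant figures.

For x ≠ 0 the bound state is ψ ∝ e^{−κ|x|}; integrating the TISE across the delta gives the cusp condition 2κ = 2mg/ℏ², so κ = 3.510.
Then E = −ℏ²κ²/(2m) = −mg²/(2ℏ²) = -6.160.

E = -6.16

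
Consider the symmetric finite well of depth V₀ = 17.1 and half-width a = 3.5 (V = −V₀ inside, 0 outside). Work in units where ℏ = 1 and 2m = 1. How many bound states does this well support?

N = 10

The dimensionless depth is z₀ = a√(2mV₀)/ℏ = 3.5 × √(17.10) = 14.47.
The even/odd transcendental equations gain one root per π/2 in z₀, giving N = 1 + ⌊2z₀/π⌋ = 1 + ⌊9.214⌋ = 10.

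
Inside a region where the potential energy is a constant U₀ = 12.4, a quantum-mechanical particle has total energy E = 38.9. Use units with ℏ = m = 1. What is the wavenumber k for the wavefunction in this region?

k = 7.28

With E > U₀ the solution is oscillatory, ψ ∝ e^{±ikx} with k = √(2m(E − U₀))/ℏ.
k = √(2 × 1 × 26.5) = 7.280.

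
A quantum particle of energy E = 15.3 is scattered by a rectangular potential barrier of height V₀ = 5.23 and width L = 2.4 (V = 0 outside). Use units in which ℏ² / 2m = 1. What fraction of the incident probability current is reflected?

E > V₀: inside the barrier k₂ = √(2m(E − V₀))/ℏ = 3.173, k₂L = 7.616.
Matching at both interfaces gives T⁻¹ = 1 + V₀² sin²(k₂L) / [4E(E − V₀)] = 1.042, hence T = 0.960.
R = 1 − T = 0.0402.

R = 0.0402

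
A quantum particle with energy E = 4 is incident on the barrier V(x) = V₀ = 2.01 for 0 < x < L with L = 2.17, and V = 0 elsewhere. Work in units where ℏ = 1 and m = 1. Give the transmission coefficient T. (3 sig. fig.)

T = 0.902

Above the barrier the interior wavenumber is k₂ = √(2m(E − V₀))/ℏ = 1.995, giving phase k₂L = 4.329.
Matching at both interfaces gives T⁻¹ = 1 + V₀² sin²(k₂L) / [4E(E − V₀)] = 1.109, hence T = 0.902.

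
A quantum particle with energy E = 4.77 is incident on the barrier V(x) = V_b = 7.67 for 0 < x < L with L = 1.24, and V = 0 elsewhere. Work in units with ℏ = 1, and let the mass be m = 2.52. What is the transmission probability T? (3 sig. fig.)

T = 0.000287

E < V_b: inside the barrier ψ ∝ e^{±κx} with κ = √(2m(V_b − E))/ℏ = 3.823.
κL = 4.741, sinh(κL) = 57.25.
Matching ψ, ψ′ at both faces gives T = [1 + V_b² sinh²(κL) / (4E(V_b − E))]⁻¹ = 1/3486 = 0.000287.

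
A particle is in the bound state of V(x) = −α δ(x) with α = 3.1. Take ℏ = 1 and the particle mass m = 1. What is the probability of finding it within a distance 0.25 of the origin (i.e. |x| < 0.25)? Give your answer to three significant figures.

The normalised bound state is ψ = √κ e^{−κ|x|} with κ = mα/ℏ² = 3.100.
P(|x| < d) = ∫_{−d}^{d} κ e^{−2κ|x|} dx = 1 − e^{−2κd} = 1 − e^{−1.550} = 0.7878.

P = 0.788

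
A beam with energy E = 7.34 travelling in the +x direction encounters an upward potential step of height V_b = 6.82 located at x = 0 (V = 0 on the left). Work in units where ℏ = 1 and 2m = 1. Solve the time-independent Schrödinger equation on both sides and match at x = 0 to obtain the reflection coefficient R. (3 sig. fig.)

The wavenumbers are k₁ = √(2mE)/ℏ = 2.709 on the left and k₂ = √(2m(E − V_b))/ℏ = 0.7211 on the right.
Matching ψ and ψ′ at x = 0 gives r = (k₁ − k₂)/(k₁ + k₂), so R = r² = 0.3359 and T = 1 − R = 0.6641.

R = 0.336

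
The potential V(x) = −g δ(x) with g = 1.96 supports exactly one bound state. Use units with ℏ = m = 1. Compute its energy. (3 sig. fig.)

E = -1.92

For x ≠ 0 the bound state is ψ ∝ e^{−κ|x|}; integrating the TISE across the delta gives the cusp condition 2κ = 2mg/ℏ², so κ = 1.960.
Then E = −ℏ²κ²/(2m) = −mg²/(2ℏ²) = -1.921.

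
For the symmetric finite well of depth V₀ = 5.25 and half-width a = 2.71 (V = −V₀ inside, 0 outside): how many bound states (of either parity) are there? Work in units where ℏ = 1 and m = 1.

N = 6

The dimensionless depth is z₀ = a√(2mV₀)/ℏ = 2.71 × √(10.50) = 8.781.
The even/odd transcendental equations gain one root per π/2 in z₀, giving N = 1 + ⌊2z₀/π⌋ = 1 + ⌊5.590⌋ = 6.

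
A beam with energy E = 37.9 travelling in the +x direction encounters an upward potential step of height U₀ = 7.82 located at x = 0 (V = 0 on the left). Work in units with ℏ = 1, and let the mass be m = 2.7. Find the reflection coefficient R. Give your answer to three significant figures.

R = 0.00333

The wavenumbers are k₁ = √(2mE)/ℏ = 14.31 on the left and k₂ = √(2m(E − U₀))/ℏ = 12.74 on the right.
Continuity of ψ and ψ′ at the step yields the reflection amplitude r = (k₁ − k₂)/(k₁ + k₂) = 0.05771; thus R = |r|² = 0.003330, T = 0.9967.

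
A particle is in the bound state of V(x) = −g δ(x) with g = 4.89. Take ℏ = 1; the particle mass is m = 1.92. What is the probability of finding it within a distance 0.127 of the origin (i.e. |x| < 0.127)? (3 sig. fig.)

The normalised bound state is ψ = √κ e^{−κ|x|} with κ = mg/ℏ² = 9.389.
P(|x| < d) = ∫_{−d}^{d} κ e^{−2κ|x|} dx = 1 − e^{−2κd} = 1 − e^{−2.385} = 0.9079.

P = 0.908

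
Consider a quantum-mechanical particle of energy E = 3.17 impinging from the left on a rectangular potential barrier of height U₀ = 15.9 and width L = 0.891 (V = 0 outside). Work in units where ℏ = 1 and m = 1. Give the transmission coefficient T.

Since E < U₀ the interior solution is evanescent with decay constant κ = √(2m(U₀ − E))/ℏ = 5.046.
κL = 4.496, sinh(κL) = 44.81.
Matching ψ, ψ′ at both faces gives T = [1 + U₀² sinh²(κL) / (4E(U₀ − E))]⁻¹ = 1/3146 = 0.000318.

T = 0.000318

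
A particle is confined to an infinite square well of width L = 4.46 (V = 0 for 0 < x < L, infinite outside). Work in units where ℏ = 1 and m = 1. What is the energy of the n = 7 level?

E = 12.2

Requiring ψ(0) = ψ(L) = 0 quantises k = nπ/L, hence E_n = ℏ²k²/2m = n²π²ℏ²/(2mL²).
E_7 = 7² × π² / (2 × 1 × 4.46²) = 12.16.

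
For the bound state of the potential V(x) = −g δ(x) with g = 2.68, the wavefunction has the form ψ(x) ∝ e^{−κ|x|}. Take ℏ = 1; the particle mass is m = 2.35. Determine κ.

κ = 6.30

Integrating the TISE across x = 0 gives the cusp condition ψ'(0⁺) − ψ'(0⁻) = −(2mg/ℏ²)ψ(0).
With ψ ∝ e^{−κ|x|} this yields −2κ = −2mg/ℏ², so κ = mg/ℏ² = 6.298.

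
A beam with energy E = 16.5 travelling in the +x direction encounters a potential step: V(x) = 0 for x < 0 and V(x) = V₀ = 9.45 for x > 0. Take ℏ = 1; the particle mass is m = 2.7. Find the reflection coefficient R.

On each side the TISE gives plane waves with k = √(2m(E − V))/ℏ: k₁ = √(2·2.7·16.5) = 9.439, k₂ = √(2·2.7·7.05) = 6.170.
Matching ψ and ψ′ at x = 0 gives r = (k₁ − k₂)/(k₁ + k₂), so R = r² = 0.04386 and T = 1 − R = 0.9561.

R = 0.0439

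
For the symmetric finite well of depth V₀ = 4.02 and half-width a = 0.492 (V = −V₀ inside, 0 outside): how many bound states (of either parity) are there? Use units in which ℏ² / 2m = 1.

Define the well-strength parameter z₀ = (a/ℏ)√(2mV₀) = 0.492 × √(2·0.5·4.02) = 0.9865.
The even/odd transcendental equations gain one root per π/2 in z₀, giving N = 1 + ⌊2z₀/π⌋ = 1 + ⌊0.6280⌋ = 1.

N = 1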